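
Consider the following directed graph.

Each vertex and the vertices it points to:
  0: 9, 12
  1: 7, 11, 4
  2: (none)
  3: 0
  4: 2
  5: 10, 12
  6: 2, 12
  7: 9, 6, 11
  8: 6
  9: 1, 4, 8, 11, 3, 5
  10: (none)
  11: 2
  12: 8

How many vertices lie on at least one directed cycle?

8

A vertex is on a directed cycle iff it belongs to a strongly connected component of size ≥ 2 (or has a self-loop).
The vertices on cycles are {0, 1, 3, 6, 7, 8, 9, 12} — 8 in total.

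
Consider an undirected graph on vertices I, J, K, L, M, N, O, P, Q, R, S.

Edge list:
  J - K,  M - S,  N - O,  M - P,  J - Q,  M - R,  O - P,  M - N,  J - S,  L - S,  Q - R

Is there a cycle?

DFS, tracking each vertex's parent; an edge to a visited non-parent vertex closes a cycle.
Start from M:
visit M (parent –)
  visit S (parent M)
    visit J (parent S)
      J–S: parent, skip
      visit K (parent J)
        K–J: parent, skip
      visit Q (parent J)
        Q–J: parent, skip
        visit R (parent Q)
          R–Q: parent, skip
          R–M: M visited and ≠ parent → cycle
Cycle: M – S – J – Q – R – M.

Yes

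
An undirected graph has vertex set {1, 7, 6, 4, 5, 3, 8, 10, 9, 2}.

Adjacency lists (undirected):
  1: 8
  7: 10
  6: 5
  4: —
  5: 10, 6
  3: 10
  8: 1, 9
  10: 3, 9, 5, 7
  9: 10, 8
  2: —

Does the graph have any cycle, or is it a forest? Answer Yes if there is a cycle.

DFS, tracking each vertex's parent; an edge to a visited non-parent vertex closes a cycle.
Start from 1:
visit 1 (parent –)
  visit 8 (parent 1)
    8–1: parent, skip
    visit 9 (parent 8)
      visit 10 (parent 9)
        visit 3 (parent 10)
          3–10: parent, skip
        10–9: parent, skip
        visit 5 (parent 10)
          5–10: parent, skip
          visit 6 (parent 5)
            6–5: parent, skip
        visit 7 (parent 10)
          7–10: parent, skip
      9–8: parent, skip
visit 4 (parent –)
visit 2 (parent –)
No non-parent visited neighbor found — the graph is a forest.

No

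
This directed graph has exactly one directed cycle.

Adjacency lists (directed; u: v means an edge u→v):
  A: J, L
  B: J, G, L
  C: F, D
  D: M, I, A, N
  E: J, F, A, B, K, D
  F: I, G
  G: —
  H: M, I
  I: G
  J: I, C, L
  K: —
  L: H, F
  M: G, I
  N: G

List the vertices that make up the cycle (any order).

DFS with gray/black marking from D:
D gray
  M gray
    G gray
    G black
    I gray
      I→G: G black — skip
    I black
  M black
  D→I: I black — skip
  A gray
    J gray
      J→I: I black — skip
      C gray
        F gray
          F→I: I black — skip
          F→G: G black — skip
        F black
        C→D: D is gray → back edge
Back edge closes the cycle D → A → J → C → D; its vertices are {A, C, D, J}.

A, C, D, J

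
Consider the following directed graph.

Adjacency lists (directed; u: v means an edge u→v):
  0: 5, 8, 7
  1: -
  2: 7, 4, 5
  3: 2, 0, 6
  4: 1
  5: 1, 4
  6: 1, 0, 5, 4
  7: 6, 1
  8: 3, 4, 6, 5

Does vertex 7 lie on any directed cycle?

Yes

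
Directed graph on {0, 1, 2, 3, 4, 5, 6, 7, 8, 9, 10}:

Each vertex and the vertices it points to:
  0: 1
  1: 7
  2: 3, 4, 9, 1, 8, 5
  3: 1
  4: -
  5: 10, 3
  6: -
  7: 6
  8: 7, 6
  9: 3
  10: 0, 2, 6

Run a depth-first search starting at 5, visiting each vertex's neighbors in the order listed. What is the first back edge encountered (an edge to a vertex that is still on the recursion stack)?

DFS from 5 (visiting each vertex's neighbors in the order listed); mark gray on enter, black on exit:
5 gray
  10 gray
    0 gray
      1 gray
        7 gray
          6 gray
          6 black
        7 black
      1 black
    0 black
    2 gray
      3 gray
        3→1: 1 black — skip
      3 black
      4 gray
      4 black
      9 gray
        9→3: 3 black — skip
      9 black
      2→1: 1 black — skip
      8 gray
        8→7: 7 black — skip
        8→6: 6 black — skip
      8 black
      2→5: 5 is gray → back edge
First back edge: 2 → 5.

2->5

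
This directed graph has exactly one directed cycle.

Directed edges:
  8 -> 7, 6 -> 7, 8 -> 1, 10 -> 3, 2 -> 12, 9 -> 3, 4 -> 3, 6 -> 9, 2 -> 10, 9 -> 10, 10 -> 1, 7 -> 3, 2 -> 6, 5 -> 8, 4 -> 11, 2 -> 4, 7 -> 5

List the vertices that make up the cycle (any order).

DFS with gray/black marking from 7:
7 gray
  3 gray
  3 black
  5 gray
    8 gray
      1 gray
      1 black
      8→7: 7 is gray → back edge
Back edge closes the cycle 7 → 5 → 8 → 7; its vertices are {5, 7, 8}.

5, 7, 8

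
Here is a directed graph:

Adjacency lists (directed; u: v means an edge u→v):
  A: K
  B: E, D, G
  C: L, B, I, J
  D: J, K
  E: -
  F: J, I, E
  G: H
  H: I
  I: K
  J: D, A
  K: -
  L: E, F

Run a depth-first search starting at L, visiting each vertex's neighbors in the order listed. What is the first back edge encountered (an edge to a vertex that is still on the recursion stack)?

DFS from L (visiting each vertex's neighbors in the order listed); mark gray on enter, black on exit:
L gray
  E gray
  E black
  F gray
    J gray
      D gray
        D→J: J is gray → back edge
First back edge: D → J.

D→J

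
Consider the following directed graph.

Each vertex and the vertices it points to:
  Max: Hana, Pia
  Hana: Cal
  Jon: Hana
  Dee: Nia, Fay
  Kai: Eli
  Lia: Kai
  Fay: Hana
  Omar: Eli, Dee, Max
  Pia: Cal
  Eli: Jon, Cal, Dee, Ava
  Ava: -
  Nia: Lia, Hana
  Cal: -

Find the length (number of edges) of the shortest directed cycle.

5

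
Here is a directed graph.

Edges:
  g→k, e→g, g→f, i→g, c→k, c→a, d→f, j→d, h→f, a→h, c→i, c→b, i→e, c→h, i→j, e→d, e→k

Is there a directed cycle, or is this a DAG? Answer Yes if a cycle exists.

DFS with white/gray/black marking, starting from j:
j gray
  d gray
    f gray
    f black
  d black
j black
a gray
  h gray
    h→f: f black — skip
  h black
a black
b gray
b black
c gray
  c→a: a black — skip
  i gray
    i→j: j black — skip
    e gray
      e→d: d black — skip
      g gray
        g→f: f black — skip
        k gray
        k black
      g black
      e→k: k black — skip
    e black
    i→g: g black — skip
  i black
  c→k: k black — skip
  c→b: b black — skip
  c→h: h black — skip
c black
Every edge goes to a white or black vertex — no back edge, so the graph is acyclic.

No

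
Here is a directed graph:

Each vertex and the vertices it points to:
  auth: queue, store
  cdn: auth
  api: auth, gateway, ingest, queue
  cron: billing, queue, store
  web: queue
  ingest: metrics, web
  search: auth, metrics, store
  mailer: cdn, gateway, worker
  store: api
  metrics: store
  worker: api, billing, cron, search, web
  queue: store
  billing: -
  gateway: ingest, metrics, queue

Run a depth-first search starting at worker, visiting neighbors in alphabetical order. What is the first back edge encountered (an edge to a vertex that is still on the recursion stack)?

store→api

DFS from worker (visiting neighbors in alphabetical order); mark gray on enter, black on exit:
worker gray
  api gray
    auth gray
      queue gray
        store gray
          store→api: api is gray → back edge
First back edge: store → api.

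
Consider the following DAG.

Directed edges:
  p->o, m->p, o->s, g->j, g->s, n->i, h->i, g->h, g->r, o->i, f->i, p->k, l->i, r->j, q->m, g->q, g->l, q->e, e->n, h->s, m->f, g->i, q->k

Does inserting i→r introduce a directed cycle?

Adding i→r creates a cycle iff r can already reach i.
Explore from r: no path reaches i. The graph stays acyclic.

No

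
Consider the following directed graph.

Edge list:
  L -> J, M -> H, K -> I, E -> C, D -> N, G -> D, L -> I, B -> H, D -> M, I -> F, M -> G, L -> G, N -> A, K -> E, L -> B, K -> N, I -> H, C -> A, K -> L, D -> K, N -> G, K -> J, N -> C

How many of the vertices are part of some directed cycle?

A vertex is on a directed cycle iff it belongs to a strongly connected component of size ≥ 2 (or has a self-loop).
The vertices on cycles are {D, G, K, L, M, N} — 6 in total.

6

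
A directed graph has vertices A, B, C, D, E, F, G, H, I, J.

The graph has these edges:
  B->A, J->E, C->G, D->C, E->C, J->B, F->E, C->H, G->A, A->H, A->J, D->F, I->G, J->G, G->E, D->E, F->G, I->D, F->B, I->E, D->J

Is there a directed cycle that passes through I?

No

I lies on a cycle iff there is a path from I back to itself.
Exploring from I, it never reaches itself; equivalently, its strongly connected component is a singleton.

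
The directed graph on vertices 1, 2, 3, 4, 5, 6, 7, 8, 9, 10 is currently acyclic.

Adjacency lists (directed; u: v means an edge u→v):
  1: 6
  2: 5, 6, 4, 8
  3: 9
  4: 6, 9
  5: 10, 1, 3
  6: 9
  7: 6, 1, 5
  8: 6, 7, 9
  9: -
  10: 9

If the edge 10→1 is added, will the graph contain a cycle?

Adding 10→1 creates a cycle iff 1 can already reach 10.
Explore from 1: no path reaches 10. The graph stays acyclic.

No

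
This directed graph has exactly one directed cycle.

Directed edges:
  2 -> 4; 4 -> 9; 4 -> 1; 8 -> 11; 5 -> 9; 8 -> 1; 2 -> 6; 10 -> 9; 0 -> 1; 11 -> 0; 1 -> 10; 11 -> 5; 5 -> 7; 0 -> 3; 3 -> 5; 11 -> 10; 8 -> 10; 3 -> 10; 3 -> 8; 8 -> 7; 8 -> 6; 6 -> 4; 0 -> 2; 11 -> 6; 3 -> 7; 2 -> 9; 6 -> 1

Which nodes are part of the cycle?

0, 3, 8, 11

DFS with gray/black marking from 11:
11 gray
  5 gray
    7 gray
    7 black
    9 gray
    9 black
  5 black
  6 gray
    1 gray
      10 gray
        10→9: 9 black — skip
      10 black
    1 black
    4 gray
      4→9: 9 black — skip
      4→1: 1 black — skip
    4 black
  6 black
  11→10: 10 black — skip
  0 gray
    3 gray
      3→10: 10 black — skip
      3→5: 5 black — skip
      8 gray
        8→10: 10 black — skip
        8→7: 7 black — skip
        8→11: 11 is gray → back edge
Back edge closes the cycle 11 → 0 → 3 → 8 → 11; its vertices are {0, 3, 8, 11}.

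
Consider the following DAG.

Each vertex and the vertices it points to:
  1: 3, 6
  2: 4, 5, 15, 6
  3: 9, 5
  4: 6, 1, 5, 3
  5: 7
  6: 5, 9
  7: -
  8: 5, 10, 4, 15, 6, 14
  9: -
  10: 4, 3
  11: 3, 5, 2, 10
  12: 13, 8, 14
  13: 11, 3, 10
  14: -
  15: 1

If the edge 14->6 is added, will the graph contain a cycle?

Adding 14→6 creates a cycle iff 6 can already reach 14.
Explore from 6: no path reaches 14. The graph stays acyclic.

No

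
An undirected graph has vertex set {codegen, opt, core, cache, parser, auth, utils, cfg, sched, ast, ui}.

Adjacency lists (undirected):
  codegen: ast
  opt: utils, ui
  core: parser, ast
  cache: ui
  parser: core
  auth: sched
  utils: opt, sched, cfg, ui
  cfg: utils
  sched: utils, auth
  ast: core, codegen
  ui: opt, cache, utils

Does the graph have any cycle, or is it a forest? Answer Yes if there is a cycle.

DFS, tracking each vertex's parent; an edge to a visited non-parent vertex closes a cycle.
Start from opt:
visit opt (parent –)
  visit utils (parent opt)
    utils–opt: parent, skip
    visit sched (parent utils)
      sched–utils: parent, skip
      visit auth (parent sched)
        auth–sched: parent, skip
    visit cfg (parent utils)
      cfg–utils: parent, skip
    visit ui (parent utils)
      ui–opt: opt visited and ≠ parent → cycle
Cycle: opt – utils – ui – opt.

Yes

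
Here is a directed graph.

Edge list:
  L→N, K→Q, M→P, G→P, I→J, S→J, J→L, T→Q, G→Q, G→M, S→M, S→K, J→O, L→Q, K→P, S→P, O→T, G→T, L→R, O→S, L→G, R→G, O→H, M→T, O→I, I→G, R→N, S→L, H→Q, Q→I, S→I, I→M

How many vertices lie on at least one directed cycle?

A vertex is on a directed cycle iff it belongs to a strongly connected component of size ≥ 2 (or has a self-loop).
The vertices on cycles are {G, H, I, J, K, L, M, O, Q, R, S, T} — 12 in total.

12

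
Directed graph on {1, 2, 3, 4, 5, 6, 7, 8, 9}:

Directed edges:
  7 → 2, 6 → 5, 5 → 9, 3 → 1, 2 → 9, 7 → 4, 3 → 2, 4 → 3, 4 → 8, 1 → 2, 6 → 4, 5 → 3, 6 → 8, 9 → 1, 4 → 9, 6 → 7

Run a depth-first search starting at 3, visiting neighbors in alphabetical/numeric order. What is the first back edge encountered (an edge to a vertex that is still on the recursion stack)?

9->1

DFS from 3 (visiting neighbors in alphabetical/numeric order); mark gray on enter, black on exit:
3 gray
  1 gray
    2 gray
      9 gray
        9→1: 1 is gray → back edge
First back edge: 9 → 1.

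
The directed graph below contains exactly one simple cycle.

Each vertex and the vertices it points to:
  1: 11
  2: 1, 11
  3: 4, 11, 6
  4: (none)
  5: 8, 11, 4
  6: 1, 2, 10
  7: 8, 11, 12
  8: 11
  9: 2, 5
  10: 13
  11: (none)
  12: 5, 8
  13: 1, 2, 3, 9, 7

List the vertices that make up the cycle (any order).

3, 6, 10, 13

DFS with gray/black marking from 13:
13 gray
  1 gray
    11 gray
    11 black
  1 black
  2 gray
    2→1: 1 black — skip
    2→11: 11 black — skip
  2 black
  3 gray
    4 gray
    4 black
    3→11: 11 black — skip
    6 gray
      6→1: 1 black — skip
      6→2: 2 black — skip
      10 gray
        10→13: 13 is gray → back edge
Back edge closes the cycle 13 → 3 → 6 → 10 → 13; its vertices are {3, 6, 10, 13}.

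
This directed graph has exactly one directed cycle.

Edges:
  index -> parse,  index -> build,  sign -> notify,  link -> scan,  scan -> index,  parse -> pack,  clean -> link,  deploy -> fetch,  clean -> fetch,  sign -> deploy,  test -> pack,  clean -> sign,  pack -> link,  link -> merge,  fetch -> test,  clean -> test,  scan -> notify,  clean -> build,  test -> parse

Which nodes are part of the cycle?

link, pack, scan, index, parse

DFS with gray/black marking from link:
link gray
  merge gray
  merge black
  scan gray
    notify gray
    notify black
    index gray
      build gray
      build black
      parse gray
        pack gray
          pack→link: link is gray → back edge
Back edge closes the cycle link → scan → index → parse → pack → link; its vertices are {link, pack, scan, index, parse}.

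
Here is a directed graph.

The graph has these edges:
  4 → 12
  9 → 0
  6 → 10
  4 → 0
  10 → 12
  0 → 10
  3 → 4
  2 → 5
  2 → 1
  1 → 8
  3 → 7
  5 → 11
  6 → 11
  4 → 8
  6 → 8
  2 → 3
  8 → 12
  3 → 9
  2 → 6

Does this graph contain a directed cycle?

No

DFS with white/gray/black marking, starting from 5:
5 gray
  11 gray
  11 black
5 black
0 gray
  10 gray
    12 gray
    12 black
  10 black
0 black
1 gray
  8 gray
    8→12: 12 black — skip
  8 black
1 black
2 gray
  6 gray
    6→10: 10 black — skip
    6→11: 11 black — skip
    6→8: 8 black — skip
  6 black
  2→1: 1 black — skip
  2→5: 5 black — skip
  3 gray
    9 gray
      9→0: 0 black — skip
    9 black
    4 gray
      4→8: 8 black — skip
      4→0: 0 black — skip
      4→12: 12 black — skip
    4 black
    7 gray
    7 black
  3 black
2 black
Every edge goes to a white or black vertex — no back edge, so the graph is acyclic.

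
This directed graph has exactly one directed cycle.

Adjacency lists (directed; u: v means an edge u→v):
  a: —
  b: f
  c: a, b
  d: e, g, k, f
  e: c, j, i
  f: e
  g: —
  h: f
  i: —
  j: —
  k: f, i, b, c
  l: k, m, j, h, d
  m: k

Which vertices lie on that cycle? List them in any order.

b, c, e, f

DFS with gray/black marking from e:
e gray
  c gray
    a gray
    a black
    b gray
      f gray
        f→e: e is gray → back edge
Back edge closes the cycle e → c → b → f → e; its vertices are {b, c, e, f}.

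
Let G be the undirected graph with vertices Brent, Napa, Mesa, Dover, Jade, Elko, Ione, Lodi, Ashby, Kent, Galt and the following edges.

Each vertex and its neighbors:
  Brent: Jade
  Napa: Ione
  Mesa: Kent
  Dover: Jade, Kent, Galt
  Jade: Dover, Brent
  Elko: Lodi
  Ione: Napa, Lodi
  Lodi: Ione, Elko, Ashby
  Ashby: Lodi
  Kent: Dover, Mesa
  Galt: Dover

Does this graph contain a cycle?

No

DFS, tracking each vertex's parent; an edge to a visited non-parent vertex closes a cycle.
Start from Ashby:
visit Ashby (parent –)
  visit Lodi (parent Ashby)
    visit Ione (parent Lodi)
      visit Napa (parent Ione)
        Napa–Ione: parent, skip
      Ione–Lodi: parent, skip
    visit Elko (parent Lodi)
      Elko–Lodi: parent, skip
    Lodi–Ashby: parent, skip
visit Brent (parent –)
  visit Jade (parent Brent)
    visit Dover (parent Jade)
      Dover–Jade: parent, skip
      visit Kent (parent Dover)
        Kent–Dover: parent, skip
        visit Mesa (parent Kent)
          Mesa–Kent: parent, skip
      visit Galt (parent Dover)
        Galt–Dover: parent, skip
    Jade–Brent: parent, skip
No non-parent visited neighbor found — the graph is a forest.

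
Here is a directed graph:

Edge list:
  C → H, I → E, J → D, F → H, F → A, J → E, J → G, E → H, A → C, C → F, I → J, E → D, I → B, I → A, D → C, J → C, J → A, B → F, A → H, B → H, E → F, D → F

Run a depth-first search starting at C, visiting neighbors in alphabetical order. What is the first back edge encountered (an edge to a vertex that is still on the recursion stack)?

A->C

DFS from C (visiting neighbors in alphabetical order); mark gray on enter, black on exit:
C gray
  F gray
    A gray
      A→C: C is gray → back edge
First back edge: A → C.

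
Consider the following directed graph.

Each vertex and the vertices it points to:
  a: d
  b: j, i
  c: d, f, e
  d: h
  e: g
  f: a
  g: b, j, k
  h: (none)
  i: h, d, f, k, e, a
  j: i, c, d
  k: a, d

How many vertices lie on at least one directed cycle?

A vertex is on a directed cycle iff it belongs to a strongly connected component of size ≥ 2 (or has a self-loop).
The vertices on cycles are {b, c, e, g, i, j} — 6 in total.

6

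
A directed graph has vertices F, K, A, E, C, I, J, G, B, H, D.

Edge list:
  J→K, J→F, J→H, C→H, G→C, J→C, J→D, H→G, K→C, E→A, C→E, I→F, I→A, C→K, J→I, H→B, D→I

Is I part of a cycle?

No

I lies on a cycle iff there is a path from I back to itself.
Exploring from I, it never reaches itself; equivalently, its strongly connected component is a singleton.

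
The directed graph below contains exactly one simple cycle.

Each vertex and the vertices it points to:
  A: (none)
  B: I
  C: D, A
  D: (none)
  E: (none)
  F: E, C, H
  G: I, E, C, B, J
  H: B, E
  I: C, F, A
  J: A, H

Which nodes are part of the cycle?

B, F, H, I

DFS with gray/black marking from I:
I gray
  C gray
    D gray
    D black
    A gray
    A black
  C black
  F gray
    E gray
    E black
    F→C: C black — skip
    H gray
      B gray
        B→I: I is gray → back edge
Back edge closes the cycle I → F → H → B → I; its vertices are {B, F, H, I}.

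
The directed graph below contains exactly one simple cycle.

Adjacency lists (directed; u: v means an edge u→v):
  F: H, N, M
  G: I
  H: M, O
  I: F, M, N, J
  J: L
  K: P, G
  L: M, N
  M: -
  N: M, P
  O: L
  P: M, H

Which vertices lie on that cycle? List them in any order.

H, L, N, O, P

DFS with gray/black marking from P:
P gray
  M gray
  M black
  H gray
    H→M: M black — skip
    O gray
      L gray
        L→M: M black — skip
        N gray
          N→M: M black — skip
          N→P: P is gray → back edge
Back edge closes the cycle P → H → O → L → N → P; its vertices are {H, L, N, O, P}.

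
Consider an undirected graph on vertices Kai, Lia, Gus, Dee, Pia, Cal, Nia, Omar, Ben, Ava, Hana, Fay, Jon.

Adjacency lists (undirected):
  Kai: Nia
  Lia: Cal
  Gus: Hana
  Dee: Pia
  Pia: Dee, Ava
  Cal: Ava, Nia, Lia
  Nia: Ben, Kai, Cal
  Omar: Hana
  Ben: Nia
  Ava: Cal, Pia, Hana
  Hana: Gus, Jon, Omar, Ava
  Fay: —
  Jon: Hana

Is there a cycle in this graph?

No

DFS, tracking each vertex's parent; an edge to a visited non-parent vertex closes a cycle.
Start from Fay:
visit Fay (parent –)
visit Kai (parent –)
  visit Nia (parent Kai)
    visit Ben (parent Nia)
      Ben–Nia: parent, skip
    Nia–Kai: parent, skip
    visit Cal (parent Nia)
      visit Ava (parent Cal)
        Ava–Cal: parent, skip
        visit Pia (parent Ava)
          visit Dee (parent Pia)
            Dee–Pia: parent, skip
          Pia–Ava: parent, skip
        visit Hana (parent Ava)
          visit Gus (parent Hana)
            Gus–Hana: parent, skip
          visit Jon (parent Hana)
            Jon–Hana: parent, skip
          visit Omar (parent Hana)
            Omar–Hana: parent, skip
          Hana–Ava: parent, skip
      Cal–Nia: parent, skip
      visit Lia (parent Cal)
        Lia–Cal: parent, skip
No non-parent visited neighbor found — the graph is a forest.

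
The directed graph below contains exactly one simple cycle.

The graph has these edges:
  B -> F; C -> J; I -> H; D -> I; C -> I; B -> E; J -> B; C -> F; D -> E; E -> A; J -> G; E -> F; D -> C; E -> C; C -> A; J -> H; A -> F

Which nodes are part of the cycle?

DFS with gray/black marking from C:
C gray
  A gray
    F gray
    F black
  A black
  I gray
    H gray
    H black
  I black
  C→F: F black — skip
  J gray
    B gray
      E gray
        E→C: C is gray → back edge
Back edge closes the cycle C → J → B → E → C; its vertices are {B, C, E, J}.

B, C, E, J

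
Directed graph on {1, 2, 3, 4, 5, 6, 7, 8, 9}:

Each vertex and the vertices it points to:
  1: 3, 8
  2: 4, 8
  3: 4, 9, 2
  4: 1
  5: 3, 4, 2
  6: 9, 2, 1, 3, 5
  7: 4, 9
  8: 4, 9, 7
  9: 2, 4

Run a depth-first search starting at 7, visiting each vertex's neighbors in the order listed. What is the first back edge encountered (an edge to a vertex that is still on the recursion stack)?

3->4

DFS from 7 (visiting each vertex's neighbors in the order listed); mark gray on enter, black on exit:
7 gray
  4 gray
    1 gray
      3 gray
        3→4: 4 is gray → back edge
First back edge: 3 → 4.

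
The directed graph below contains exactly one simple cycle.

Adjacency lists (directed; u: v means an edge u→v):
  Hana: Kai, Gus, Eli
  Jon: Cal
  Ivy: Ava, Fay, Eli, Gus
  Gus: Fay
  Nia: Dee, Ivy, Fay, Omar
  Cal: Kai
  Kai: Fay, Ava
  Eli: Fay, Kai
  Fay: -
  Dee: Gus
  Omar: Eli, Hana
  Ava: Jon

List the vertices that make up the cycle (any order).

Ava, Cal, Jon, Kai

DFS with gray/black marking from Ava:
Ava gray
  Jon gray
    Cal gray
      Kai gray
        Fay gray
        Fay black
        Kai→Ava: Ava is gray → back edge
Back edge closes the cycle Ava → Jon → Cal → Kai → Ava; its vertices are {Ava, Cal, Jon, Kai}.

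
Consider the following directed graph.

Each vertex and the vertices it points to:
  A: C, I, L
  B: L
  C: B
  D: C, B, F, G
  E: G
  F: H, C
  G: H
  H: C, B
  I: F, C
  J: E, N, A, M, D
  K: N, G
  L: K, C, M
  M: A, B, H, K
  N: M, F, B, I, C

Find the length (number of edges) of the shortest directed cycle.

3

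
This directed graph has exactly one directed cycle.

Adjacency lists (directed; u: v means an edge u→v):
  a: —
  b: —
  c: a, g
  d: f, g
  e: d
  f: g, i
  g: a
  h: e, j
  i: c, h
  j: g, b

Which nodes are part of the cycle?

DFS with gray/black marking from f:
f gray
  g gray
    a gray
    a black
  g black
  i gray
    c gray
      c→a: a black — skip
      c→g: g black — skip
    c black
    h gray
      e gray
        d gray
          d→f: f is gray → back edge
Back edge closes the cycle f → i → h → e → d → f; its vertices are {d, e, f, h, i}.

d, e, f, h, i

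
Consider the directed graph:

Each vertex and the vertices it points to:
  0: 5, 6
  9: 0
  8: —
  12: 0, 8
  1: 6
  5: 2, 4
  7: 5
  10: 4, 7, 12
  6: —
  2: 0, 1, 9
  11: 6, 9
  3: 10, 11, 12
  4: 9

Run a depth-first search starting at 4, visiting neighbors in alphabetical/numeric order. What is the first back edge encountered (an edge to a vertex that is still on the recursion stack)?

DFS from 4 (visiting neighbors in alphabetical/numeric order); mark gray on enter, black on exit:
4 gray
  9 gray
    0 gray
      5 gray
        2 gray
          2→0: 0 is gray → back edge
First back edge: 2 → 0.

2->0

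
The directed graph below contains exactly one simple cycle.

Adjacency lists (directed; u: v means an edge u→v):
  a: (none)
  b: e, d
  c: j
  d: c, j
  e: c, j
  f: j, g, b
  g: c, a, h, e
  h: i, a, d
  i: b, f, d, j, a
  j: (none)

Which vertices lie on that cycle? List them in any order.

DFS with gray/black marking from i:
i gray
  b gray
    e gray
      c gray
        j gray
        j black
      c black
      e→j: j black — skip
    e black
    d gray
      d→c: c black — skip
      d→j: j black — skip
    d black
  b black
  f gray
    f→j: j black — skip
    g gray
      g→c: c black — skip
      a gray
      a black
      h gray
        h→i: i is gray → back edge
Back edge closes the cycle i → f → g → h → i; its vertices are {f, g, h, i}.

f, g, h, i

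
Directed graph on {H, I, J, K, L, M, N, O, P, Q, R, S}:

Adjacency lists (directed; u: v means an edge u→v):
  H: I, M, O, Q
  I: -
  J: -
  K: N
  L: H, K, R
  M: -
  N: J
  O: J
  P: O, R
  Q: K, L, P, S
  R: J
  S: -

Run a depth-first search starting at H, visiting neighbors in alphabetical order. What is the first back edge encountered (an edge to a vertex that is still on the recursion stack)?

DFS from H (visiting neighbors in alphabetical order); mark gray on enter, black on exit:
H gray
  I gray
  I black
  M gray
  M black
  O gray
    J gray
    J black
  O black
  Q gray
    K gray
      N gray
        N→J: J black — skip
      N black
    K black
    L gray
      L→H: H is gray → back edge
First back edge: L → H.

L→H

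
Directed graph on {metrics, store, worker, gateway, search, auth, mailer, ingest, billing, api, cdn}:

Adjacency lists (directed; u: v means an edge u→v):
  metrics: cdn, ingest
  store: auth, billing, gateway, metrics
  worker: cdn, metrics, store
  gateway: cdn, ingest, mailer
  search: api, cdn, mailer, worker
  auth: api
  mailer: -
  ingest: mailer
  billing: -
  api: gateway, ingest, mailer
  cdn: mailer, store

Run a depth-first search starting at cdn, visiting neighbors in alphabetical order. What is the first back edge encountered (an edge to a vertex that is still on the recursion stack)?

gateway->cdn

DFS from cdn (visiting neighbors in alphabetical order); mark gray on enter, black on exit:
cdn gray
  mailer gray
  mailer black
  store gray
    auth gray
      api gray
        gateway gray
          gateway→cdn: cdn is gray → back edge
First back edge: gateway → cdn.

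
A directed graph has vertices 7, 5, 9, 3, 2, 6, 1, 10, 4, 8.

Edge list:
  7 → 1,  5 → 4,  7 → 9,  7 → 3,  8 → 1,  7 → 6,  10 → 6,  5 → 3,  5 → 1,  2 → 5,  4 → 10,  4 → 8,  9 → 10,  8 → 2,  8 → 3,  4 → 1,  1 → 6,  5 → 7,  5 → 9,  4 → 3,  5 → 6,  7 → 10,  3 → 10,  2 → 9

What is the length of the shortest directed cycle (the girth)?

4

For each vertex v, BFS finds the shortest path from v back to v.
The shortest such closed walk is 2 → 5 → 4 → 8 → 2, length 4.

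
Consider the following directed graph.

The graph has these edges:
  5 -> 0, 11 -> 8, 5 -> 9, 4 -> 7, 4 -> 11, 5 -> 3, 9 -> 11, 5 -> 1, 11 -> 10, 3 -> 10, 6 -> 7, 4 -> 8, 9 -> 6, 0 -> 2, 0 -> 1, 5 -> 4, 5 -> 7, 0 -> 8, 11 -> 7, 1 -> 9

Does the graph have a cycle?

DFS with white/gray/black marking, starting from 9:
9 gray
  6 gray
    7 gray
    7 black
  6 black
  11 gray
    10 gray
    10 black
    8 gray
    8 black
    11→7: 7 black — skip
  11 black
9 black
3 gray
  3→10: 10 black — skip
3 black
5 gray
  0 gray
    1 gray
      1→9: 9 black — skip
    1 black
    0→8: 8 black — skip
    2 gray
    2 black
  0 black
  4 gray
    4→8: 8 black — skip
    4→11: 11 black — skip
    4→7: 7 black — skip
  4 black
  5→3: 3 black — skip
  5→7: 7 black — skip
  5→1: 1 black — skip
  5→9: 9 black — skip
5 black
Every edge goes to a white or black vertex — no back edge, so the graph is acyclic.

No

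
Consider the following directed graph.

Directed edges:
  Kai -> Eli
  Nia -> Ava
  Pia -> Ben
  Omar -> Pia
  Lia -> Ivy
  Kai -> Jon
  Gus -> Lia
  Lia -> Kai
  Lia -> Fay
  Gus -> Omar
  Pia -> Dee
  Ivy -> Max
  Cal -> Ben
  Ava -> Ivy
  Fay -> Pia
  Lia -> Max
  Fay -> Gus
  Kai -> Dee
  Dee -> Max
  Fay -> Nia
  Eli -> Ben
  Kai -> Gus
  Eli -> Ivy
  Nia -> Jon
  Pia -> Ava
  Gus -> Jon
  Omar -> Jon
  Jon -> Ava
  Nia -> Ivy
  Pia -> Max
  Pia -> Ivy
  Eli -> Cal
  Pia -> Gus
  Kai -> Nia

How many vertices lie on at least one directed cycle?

6

A vertex is on a directed cycle iff it belongs to a strongly connected component of size ≥ 2 (or has a self-loop).
The vertices on cycles are {Fay, Gus, Kai, Lia, Pia, Omar} — 6 in total.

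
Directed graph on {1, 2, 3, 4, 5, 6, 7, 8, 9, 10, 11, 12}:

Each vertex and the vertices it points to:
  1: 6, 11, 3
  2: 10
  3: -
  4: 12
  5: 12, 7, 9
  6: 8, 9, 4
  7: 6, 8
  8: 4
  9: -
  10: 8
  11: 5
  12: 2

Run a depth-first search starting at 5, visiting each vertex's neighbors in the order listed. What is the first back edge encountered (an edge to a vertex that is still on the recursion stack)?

DFS from 5 (visiting each vertex's neighbors in the order listed); mark gray on enter, black on exit:
5 gray
  12 gray
    2 gray
      10 gray
        8 gray
          4 gray
            4→12: 12 is gray → back edge
First back edge: 4 → 12.

4→12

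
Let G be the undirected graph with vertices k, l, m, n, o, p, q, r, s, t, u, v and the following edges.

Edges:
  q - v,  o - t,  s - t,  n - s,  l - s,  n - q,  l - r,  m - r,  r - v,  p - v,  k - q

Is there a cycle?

Yes

DFS, tracking each vertex's parent; an edge to a visited non-parent vertex closes a cycle.
Start from v:
visit v (parent –)
  visit q (parent v)
    visit k (parent q)
      k–q: parent, skip
    q–v: parent, skip
    visit n (parent q)
      visit s (parent n)
        visit t (parent s)
          t–s: parent, skip
          visit o (parent t)
            o–t: parent, skip
        visit l (parent s)
          visit r (parent l)
            r–l: parent, skip
            visit m (parent r)
              m–r: parent, skip
            r–v: v visited and ≠ parent → cycle
Cycle: v – q – n – s – l – r – v.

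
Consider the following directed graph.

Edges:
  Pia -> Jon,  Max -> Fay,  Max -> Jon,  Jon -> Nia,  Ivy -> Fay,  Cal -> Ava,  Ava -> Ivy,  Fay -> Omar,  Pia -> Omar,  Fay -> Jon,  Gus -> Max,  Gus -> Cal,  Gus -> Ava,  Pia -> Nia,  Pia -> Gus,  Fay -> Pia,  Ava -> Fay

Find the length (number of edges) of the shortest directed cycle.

4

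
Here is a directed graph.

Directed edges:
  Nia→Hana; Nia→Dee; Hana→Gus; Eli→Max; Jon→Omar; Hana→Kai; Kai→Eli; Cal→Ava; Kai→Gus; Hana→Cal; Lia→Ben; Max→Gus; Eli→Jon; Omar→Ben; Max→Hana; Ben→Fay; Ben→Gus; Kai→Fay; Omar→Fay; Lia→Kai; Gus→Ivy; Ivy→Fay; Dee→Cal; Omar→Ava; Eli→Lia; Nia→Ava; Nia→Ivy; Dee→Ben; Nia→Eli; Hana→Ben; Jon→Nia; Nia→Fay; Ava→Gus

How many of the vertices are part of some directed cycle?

7

A vertex is on a directed cycle iff it belongs to a strongly connected component of size ≥ 2 (or has a self-loop).
The vertices on cycles are {Eli, Jon, Kai, Lia, Max, Nia, Hana} — 7 in total.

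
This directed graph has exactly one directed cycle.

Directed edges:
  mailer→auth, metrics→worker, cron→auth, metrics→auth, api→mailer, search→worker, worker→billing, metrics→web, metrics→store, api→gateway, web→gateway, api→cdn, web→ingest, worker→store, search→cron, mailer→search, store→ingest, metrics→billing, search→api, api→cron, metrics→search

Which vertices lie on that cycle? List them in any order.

api, mailer, search

DFS with gray/black marking from search:
search gray
  api gray
    cron gray
      auth gray
      auth black
    cron black
    mailer gray
      mailer→auth: auth black — skip
      mailer→search: search is gray → back edge
Back edge closes the cycle search → api → mailer → search; its vertices are {api, mailer, search}.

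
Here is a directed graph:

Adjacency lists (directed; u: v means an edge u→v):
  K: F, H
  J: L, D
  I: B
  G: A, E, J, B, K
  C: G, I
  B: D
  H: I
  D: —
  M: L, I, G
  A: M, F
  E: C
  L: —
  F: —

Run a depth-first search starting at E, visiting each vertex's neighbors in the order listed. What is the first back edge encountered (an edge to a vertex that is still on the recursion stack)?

DFS from E (visiting each vertex's neighbors in the order listed); mark gray on enter, black on exit:
E gray
  C gray
    G gray
      A gray
        M gray
          L gray
          L black
          I gray
            B gray
              D gray
              D black
            B black
          I black
          M→G: G is gray → back edge
First back edge: M → G.

M→G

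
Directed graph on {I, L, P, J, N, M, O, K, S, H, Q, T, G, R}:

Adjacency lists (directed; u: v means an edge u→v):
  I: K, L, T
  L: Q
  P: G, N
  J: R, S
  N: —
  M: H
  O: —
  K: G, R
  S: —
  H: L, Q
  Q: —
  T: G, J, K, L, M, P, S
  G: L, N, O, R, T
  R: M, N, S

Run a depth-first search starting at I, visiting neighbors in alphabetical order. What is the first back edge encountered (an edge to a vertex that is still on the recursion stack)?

T→G

DFS from I (visiting neighbors in alphabetical order); mark gray on enter, black on exit:
I gray
  K gray
    G gray
      L gray
        Q gray
        Q black
      L black
      N gray
      N black
      O gray
      O black
      R gray
        M gray
          H gray
            H→L: L black — skip
            H→Q: Q black — skip
          H black
        M black
        R→N: N black — skip
        S gray
        S black
      R black
      T gray
        T→G: G is gray → back edge
First back edge: T → G.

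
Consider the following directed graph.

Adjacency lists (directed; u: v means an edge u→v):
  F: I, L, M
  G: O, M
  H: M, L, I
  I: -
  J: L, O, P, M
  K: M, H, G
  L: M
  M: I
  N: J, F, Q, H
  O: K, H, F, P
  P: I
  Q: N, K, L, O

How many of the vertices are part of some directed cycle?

5

A vertex is on a directed cycle iff it belongs to a strongly connected component of size ≥ 2 (or has a self-loop).
The vertices on cycles are {G, K, N, O, Q} — 5 in total.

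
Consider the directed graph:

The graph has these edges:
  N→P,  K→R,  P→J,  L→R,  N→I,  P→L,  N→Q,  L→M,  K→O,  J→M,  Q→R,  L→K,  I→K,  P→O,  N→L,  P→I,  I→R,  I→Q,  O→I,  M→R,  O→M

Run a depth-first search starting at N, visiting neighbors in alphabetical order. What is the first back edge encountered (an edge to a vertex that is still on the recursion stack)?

O->I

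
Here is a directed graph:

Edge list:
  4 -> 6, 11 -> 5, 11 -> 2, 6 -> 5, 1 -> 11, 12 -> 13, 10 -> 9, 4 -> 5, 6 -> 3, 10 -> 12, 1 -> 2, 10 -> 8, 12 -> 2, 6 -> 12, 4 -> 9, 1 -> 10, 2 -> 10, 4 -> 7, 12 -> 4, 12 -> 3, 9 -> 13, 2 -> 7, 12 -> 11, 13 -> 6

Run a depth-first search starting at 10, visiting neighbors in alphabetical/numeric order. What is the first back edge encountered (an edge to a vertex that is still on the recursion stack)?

2->10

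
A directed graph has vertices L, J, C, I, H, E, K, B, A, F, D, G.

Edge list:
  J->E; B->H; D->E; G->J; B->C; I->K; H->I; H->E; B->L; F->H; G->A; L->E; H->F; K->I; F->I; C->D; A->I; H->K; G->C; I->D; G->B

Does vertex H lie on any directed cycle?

H is on a cycle iff H can reach itself via ≥1 edge.
H → F → H — yes.

Yes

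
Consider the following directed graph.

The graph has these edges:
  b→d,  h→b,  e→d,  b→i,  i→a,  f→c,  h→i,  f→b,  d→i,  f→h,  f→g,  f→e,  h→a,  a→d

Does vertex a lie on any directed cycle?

a is on a cycle iff a can reach itself via ≥1 edge.
a → d → i → a — yes.

Yes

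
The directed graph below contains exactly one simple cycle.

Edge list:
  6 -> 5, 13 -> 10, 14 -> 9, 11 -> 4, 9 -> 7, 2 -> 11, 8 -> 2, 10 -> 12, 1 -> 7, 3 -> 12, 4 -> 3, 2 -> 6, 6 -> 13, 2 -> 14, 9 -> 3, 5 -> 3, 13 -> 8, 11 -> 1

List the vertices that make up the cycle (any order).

2, 6, 8, 13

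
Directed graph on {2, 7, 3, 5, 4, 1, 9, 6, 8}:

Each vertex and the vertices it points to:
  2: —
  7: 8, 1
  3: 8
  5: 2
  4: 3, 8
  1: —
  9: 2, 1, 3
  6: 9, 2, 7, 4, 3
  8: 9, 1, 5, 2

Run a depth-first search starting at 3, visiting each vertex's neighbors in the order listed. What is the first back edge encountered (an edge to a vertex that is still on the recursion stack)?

9->3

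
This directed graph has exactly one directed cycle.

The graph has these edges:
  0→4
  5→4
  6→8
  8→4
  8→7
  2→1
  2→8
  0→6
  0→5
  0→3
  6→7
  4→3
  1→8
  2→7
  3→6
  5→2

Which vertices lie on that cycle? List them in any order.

DFS with gray/black marking from 4:
4 gray
  3 gray
    6 gray
      7 gray
      7 black
      8 gray
        8→7: 7 black — skip
        8→4: 4 is gray → back edge
Back edge closes the cycle 4 → 3 → 6 → 8 → 4; its vertices are {3, 4, 6, 8}.

3, 4, 6, 8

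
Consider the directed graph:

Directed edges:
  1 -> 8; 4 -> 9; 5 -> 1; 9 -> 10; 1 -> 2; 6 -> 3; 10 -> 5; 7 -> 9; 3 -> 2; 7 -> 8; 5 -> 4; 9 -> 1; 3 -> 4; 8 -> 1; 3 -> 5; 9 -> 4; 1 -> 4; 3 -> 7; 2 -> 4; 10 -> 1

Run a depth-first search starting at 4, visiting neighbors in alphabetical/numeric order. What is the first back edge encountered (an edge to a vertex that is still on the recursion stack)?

DFS from 4 (visiting neighbors in alphabetical/numeric order); mark gray on enter, black on exit:
4 gray
  9 gray
    1 gray
      2 gray
        2→4: 4 is gray → back edge
First back edge: 2 → 4.

2→4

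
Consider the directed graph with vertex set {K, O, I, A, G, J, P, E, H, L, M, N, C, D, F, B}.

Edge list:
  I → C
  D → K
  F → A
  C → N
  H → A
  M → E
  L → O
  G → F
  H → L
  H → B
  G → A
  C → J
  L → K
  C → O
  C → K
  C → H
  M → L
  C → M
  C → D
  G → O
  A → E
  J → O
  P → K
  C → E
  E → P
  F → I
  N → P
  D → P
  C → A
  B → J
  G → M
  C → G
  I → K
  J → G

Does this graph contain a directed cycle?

Yes

DFS with white/gray/black marking, starting from H:
H gray
  B gray
    J gray
      G gray
        A gray
          E gray
            P gray
              K gray
              K black
            P black
          E black
        A black
        M gray
          M→E: E black — skip
          L gray
            L→K: K black — skip
            O gray
            O black
          L black
        M black
        F gray
          F→A: A black — skip
          I gray
            C gray
              C→H: H is gray → back edge
Back edge found, so a cycle exists: H → B → J → G → F → I → C → H.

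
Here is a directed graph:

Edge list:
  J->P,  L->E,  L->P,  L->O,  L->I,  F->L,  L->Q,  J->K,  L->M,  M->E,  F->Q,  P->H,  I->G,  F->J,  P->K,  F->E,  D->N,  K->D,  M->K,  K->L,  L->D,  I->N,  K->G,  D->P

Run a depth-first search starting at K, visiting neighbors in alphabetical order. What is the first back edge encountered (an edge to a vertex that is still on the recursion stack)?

P->K

DFS from K (visiting neighbors in alphabetical order); mark gray on enter, black on exit:
K gray
  D gray
    N gray
    N black
    P gray
      H gray
      H black
      P→K: K is gray → back edge
First back edge: P → K.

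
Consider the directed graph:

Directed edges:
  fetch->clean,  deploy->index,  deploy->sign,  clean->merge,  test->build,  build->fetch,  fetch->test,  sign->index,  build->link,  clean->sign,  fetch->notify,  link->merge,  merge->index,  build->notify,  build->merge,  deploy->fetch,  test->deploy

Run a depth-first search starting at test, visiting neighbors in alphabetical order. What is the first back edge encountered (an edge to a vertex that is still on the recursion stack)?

DFS from test (visiting neighbors in alphabetical order); mark gray on enter, black on exit:
test gray
  build gray
    fetch gray
      clean gray
        merge gray
          index gray
          index black
        merge black
        sign gray
          sign→index: index black — skip
        sign black
      clean black
      notify gray
      notify black
      fetch→test: test is gray → back edge
First back edge: fetch → test.

fetch->test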